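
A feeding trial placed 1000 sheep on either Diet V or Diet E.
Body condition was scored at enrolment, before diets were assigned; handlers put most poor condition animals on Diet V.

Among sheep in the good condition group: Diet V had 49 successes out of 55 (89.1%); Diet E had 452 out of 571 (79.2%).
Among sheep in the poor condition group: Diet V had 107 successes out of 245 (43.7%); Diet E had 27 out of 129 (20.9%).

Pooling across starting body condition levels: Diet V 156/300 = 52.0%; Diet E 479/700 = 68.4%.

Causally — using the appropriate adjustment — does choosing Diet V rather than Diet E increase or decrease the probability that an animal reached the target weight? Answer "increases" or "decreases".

The starting body condition-specific comparison favours Diet V throughout, but the pooled figures favour Diet E. The question is whether to condition on starting body condition.
Starting body condition is set before the diet has any effect — it is not caused by the diet — and it independently drives the outcome. That makes it a confounder, so the causal comparison is within starting body condition levels.
Within each level — good condition: 89.1% vs 79.2%; poor condition: 43.7% vs 20.9% — Diet V is higher every time.

increases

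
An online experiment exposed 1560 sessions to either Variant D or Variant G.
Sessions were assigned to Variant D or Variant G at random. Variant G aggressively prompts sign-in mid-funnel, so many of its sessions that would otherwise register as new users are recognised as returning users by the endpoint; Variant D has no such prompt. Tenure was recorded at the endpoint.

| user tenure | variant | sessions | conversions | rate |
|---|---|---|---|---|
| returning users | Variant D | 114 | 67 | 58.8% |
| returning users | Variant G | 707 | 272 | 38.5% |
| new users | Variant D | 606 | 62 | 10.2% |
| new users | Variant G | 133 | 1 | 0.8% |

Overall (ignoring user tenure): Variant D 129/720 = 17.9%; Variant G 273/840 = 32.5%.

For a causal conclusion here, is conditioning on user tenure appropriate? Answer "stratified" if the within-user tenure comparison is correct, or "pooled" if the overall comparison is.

Variant D is higher inside every user tenure stratum but Variant G is higher in aggregate. Whether to stratify depends on how user tenure relates to the variant.
The distribution of user tenure is itself part of what the variant does — it is an intermediate outcome. Holding it fixed would remove that part of the effect; the total effect is the pooled difference.
Pooled: Variant D 17.9% vs Variant G 32.5%; Variant G is higher overall.

pooled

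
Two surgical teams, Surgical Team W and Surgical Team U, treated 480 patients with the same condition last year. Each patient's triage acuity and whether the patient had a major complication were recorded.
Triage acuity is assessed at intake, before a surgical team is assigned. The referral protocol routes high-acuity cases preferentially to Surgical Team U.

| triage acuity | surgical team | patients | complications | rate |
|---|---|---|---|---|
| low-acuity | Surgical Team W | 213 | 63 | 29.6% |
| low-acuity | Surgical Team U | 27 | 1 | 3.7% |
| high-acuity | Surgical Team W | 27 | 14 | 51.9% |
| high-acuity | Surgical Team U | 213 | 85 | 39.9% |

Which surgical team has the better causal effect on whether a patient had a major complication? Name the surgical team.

Surgical Team U

Triage acuity is set before the surgical team has any effect — it is not caused by the surgical team — and it independently drives the outcome. That makes it a confounder, so the causal comparison is within triage acuity levels.
Within each level — low-acuity: 29.6% vs 3.7%; high-acuity: 51.9% vs 39.9% — Surgical Team U is lower every time.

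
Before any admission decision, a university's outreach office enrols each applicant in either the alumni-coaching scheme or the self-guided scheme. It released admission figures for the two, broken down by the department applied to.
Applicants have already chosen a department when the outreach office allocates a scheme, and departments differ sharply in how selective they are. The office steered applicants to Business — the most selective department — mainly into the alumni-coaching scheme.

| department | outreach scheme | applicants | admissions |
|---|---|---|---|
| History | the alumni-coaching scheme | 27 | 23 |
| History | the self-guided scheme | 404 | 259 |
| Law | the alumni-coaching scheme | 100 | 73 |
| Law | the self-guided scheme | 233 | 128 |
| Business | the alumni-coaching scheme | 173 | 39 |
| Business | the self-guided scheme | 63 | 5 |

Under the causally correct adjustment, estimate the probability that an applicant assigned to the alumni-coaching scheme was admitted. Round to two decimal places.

The department-specific comparison favours the alumni-coaching scheme throughout, but the pooled figures favour the self-guided scheme. The question is whether to condition on department.
Since department is a pre-existing factor (not a product of the outreach scheme) and it affects the outcome on its own, it is a confounder. The stratified rates, not the pooled rate, identify the causal effect.
Standardising the alumni-coaching scheme to the population department mix: 0.431·23/27 + 0.333·73/100 + 0.236·39/173 = 0.663.

0.66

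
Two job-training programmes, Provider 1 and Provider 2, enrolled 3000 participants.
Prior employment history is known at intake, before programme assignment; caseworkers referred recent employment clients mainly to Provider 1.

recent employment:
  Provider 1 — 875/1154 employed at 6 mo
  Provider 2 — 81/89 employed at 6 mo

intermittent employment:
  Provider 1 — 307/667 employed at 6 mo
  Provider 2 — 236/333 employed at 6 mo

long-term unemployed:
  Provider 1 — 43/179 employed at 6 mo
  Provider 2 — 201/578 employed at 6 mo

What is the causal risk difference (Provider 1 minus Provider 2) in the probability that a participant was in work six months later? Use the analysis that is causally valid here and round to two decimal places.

The stratified and pooled comparisons disagree (Provider 2 wins within each prior employment history; Provider 1 wins overall), so the answer turns on the causal role of prior employment history.
Since prior employment history is a pre-existing factor (not a product of the programme) and it affects the outcome on its own, it is a confounder. The stratified rates, not the pooled rate, identify the causal effect.
Adjusting over the population distribution of prior employment history: 0.414·(0.758−0.910) + 0.333·(0.460−0.709) + 0.252·(0.240−0.348) = -0.173.

-0.17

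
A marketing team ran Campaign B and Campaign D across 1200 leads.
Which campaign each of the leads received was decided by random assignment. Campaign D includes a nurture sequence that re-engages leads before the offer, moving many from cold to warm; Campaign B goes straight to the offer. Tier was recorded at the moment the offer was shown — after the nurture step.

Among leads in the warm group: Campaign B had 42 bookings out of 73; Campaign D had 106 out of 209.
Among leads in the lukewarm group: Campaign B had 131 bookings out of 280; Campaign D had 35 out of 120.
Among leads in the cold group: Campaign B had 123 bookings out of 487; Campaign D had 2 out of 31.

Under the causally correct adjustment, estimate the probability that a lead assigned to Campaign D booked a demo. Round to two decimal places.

0.40

The stratified and pooled comparisons disagree (Campaign B wins within each engagement tier; Campaign D wins overall), so the answer turns on the causal role of engagement tier.
Engagement tier is recorded after the campaign and is itself shifted by it — it sits on the causal path from campaign to outcome. Conditioning on a mediator would strip out part of the effect we want; the pooled comparison gives the total causal effect.
So P(outcome | do(Campaign D)) is just the pooled rate for Campaign D: 143/360 = 0.397.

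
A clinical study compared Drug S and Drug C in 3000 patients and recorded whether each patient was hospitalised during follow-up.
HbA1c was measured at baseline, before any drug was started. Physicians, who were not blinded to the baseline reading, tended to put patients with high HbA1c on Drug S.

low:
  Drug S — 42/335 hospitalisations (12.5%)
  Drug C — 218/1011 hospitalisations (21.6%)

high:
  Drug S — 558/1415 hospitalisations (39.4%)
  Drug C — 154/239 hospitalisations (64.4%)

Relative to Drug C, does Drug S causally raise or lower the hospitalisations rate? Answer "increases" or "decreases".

decreases

The HbA1c-specific comparison favours Drug S throughout, but the pooled figures favour Drug C. The question is whether to condition on HbA1c.
HbA1c differs across drugs for reasons unrelated to any effect of the drug itself, and it separately predicts the outcome — a classic confounder. We must compare within HbA1c levels.
Within each level — low: 12.5% vs 21.6%; high: 39.4% vs 64.4% — Drug S is lower every time.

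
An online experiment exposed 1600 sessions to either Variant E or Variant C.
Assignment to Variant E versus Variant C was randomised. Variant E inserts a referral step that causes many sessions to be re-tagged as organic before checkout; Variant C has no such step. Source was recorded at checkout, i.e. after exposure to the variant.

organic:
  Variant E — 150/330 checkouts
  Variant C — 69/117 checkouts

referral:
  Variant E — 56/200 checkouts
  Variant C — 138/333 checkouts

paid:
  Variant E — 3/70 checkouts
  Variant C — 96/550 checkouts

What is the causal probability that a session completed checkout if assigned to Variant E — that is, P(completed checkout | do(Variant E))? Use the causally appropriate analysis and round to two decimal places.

0.35

Variant C is higher inside every traffic source stratum but Variant E is higher in aggregate. Whether to stratify depends on how traffic source relates to the variant.
Traffic source is downstream of the variant. One should not condition on a consequence of treatment, so the overall rates are the right comparison.
So P(outcome | do(Variant E)) is just the pooled rate for Variant E: 209/600 = 0.348.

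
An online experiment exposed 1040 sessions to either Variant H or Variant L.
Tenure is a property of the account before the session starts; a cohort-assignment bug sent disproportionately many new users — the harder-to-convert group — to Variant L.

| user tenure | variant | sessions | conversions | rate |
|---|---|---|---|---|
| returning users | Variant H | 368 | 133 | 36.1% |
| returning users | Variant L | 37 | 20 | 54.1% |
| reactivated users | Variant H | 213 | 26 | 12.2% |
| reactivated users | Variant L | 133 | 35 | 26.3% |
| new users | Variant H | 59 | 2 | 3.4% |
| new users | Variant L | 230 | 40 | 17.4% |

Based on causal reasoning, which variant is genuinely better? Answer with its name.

Variant L

User tenure differs across variants for reasons unrelated to any effect of the variant itself, and it separately predicts the outcome — a classic confounder. We must compare within user tenure levels.
Within each level — returning users: 36.1% vs 54.1%; reactivated users: 12.2% vs 26.3%; new users: 3.4% vs 17.4% — Variant L is higher every time.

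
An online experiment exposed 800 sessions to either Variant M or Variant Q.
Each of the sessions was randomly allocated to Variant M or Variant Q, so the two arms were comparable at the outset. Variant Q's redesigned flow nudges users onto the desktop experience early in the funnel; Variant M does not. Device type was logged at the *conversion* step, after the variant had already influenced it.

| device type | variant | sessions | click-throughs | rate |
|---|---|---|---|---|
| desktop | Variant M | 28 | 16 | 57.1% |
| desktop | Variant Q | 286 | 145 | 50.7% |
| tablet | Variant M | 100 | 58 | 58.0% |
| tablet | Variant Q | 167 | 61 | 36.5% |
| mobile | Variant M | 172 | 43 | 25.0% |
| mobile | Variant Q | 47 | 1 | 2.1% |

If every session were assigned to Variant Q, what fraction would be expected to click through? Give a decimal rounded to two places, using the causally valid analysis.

The stratified and pooled comparisons disagree (Variant M wins within each device type; Variant Q wins overall), so the answer turns on the causal role of device type.
Because the variant influences device type, device type is a post-treatment mediator, not a confounder. Stratifying on it would bias the estimate; the causal effect is the crude pooled difference.
So P(outcome | do(Variant Q)) is just the pooled rate for Variant Q: 207/500 = 0.414.

0.41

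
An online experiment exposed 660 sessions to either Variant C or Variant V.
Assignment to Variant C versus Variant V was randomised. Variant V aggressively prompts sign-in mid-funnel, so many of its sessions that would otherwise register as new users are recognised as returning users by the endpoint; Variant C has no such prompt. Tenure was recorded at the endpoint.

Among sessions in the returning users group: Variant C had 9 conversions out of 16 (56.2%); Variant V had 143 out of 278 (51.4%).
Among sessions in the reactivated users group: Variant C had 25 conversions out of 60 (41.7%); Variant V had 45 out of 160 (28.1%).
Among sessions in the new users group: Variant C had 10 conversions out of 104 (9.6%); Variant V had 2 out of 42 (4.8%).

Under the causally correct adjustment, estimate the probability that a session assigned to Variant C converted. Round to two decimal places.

0.24

User tenure is downstream of the variant. One should not condition on a consequence of treatment, so the overall rates are the right comparison.
So P(outcome | do(Variant C)) is just the pooled rate for Variant C: 44/180 = 0.244.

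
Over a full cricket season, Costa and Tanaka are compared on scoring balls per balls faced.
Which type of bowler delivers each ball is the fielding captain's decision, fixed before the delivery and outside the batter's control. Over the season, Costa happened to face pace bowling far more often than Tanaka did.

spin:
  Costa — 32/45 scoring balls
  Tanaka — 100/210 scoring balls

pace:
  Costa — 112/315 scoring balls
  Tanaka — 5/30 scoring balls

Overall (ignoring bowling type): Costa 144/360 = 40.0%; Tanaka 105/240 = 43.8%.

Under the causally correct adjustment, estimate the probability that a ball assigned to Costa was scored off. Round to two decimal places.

The imbalance in bowling type arose from how balls faced were allocated, not from anything the player did; and bowling type independently affects the outcome. The pooled gap is confounded — condition on bowling type.
Standardising Costa to the population bowling type mix: 0.425·32/45 + 0.575·112/315 = 0.507.

0.51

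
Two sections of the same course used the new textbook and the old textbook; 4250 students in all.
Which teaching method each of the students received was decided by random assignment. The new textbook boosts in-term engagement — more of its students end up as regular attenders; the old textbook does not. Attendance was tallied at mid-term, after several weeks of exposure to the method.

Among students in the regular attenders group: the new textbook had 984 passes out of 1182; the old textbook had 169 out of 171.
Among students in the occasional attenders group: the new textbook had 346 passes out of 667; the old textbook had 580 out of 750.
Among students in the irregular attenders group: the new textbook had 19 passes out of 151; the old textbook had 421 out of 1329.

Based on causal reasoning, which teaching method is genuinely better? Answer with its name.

the new textbook

The distribution of mid-term attendance is itself part of what the teaching method does — it is an intermediate outcome. Holding it fixed would remove that part of the effect; the total effect is the pooled difference.
Pooled: the new textbook 67.5% vs the old textbook 52.0%; the new textbook is higher overall.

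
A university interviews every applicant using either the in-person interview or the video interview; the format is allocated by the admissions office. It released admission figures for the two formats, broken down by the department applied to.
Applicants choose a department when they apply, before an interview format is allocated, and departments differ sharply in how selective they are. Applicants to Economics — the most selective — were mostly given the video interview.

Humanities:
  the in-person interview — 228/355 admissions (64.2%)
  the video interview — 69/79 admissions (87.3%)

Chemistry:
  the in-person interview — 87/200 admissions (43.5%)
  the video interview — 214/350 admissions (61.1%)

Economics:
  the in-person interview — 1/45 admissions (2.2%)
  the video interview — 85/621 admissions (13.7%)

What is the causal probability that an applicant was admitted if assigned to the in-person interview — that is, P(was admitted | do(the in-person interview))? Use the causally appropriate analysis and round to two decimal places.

0.32

Since department is a pre-existing factor (not a product of the interview format) and it affects the outcome on its own, it is a confounder. The stratified rates, not the pooled rate, identify the causal effect.
Standardising the in-person interview to the population department mix: 0.263·228/355 + 0.333·87/200 + 0.404·1/45 = 0.323.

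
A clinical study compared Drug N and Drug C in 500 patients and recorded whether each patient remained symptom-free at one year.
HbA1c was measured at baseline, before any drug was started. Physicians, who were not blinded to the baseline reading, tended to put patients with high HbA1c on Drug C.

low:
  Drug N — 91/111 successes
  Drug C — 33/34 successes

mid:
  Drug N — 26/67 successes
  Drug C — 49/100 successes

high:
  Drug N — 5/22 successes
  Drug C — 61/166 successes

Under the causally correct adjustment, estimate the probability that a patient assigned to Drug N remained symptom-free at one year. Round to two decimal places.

0.45

HbA1c is set before the drug has any effect — it is not caused by the drug — and it independently drives the outcome. That makes it a confounder, so the causal comparison is within HbA1c levels.
Standardising Drug N to the population HbA1c mix: 0.290·91/111 + 0.334·26/67 + 0.376·5/22 = 0.453.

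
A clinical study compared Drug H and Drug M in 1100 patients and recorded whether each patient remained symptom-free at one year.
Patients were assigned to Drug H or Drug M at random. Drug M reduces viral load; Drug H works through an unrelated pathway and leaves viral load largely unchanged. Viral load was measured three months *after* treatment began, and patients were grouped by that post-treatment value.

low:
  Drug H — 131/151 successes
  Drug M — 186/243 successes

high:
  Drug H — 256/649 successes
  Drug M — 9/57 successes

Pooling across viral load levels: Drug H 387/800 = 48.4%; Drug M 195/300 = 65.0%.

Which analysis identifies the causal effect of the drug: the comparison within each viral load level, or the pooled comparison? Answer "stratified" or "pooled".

pooled

The stratified and pooled comparisons disagree (Drug H wins within each viral load; Drug M wins overall), so the answer turns on the causal role of viral load.
The distribution of viral load is itself part of what the drug does — it is an intermediate outcome. Holding it fixed would remove that part of the effect; the total effect is the pooled difference.
Pooled: Drug H 48.4% vs Drug M 65.0%; Drug M is higher overall.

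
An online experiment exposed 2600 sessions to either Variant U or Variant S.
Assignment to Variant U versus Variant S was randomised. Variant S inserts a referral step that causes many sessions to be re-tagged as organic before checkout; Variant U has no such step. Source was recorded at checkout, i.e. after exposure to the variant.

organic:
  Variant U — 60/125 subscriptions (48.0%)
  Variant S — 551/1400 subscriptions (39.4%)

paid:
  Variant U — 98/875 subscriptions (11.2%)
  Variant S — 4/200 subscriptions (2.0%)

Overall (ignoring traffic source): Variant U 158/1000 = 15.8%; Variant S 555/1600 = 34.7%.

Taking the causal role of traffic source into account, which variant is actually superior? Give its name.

Variant S

The traffic source-specific comparison favours Variant U throughout, but the pooled figures favour Variant S. The question is whether to condition on traffic source.
Because the variant influences traffic source, traffic source is a post-treatment mediator, not a confounder. Stratifying on it would bias the estimate; the causal effect is the crude pooled difference.
Pooled: Variant U 15.8% vs Variant S 34.7%; Variant S is higher overall.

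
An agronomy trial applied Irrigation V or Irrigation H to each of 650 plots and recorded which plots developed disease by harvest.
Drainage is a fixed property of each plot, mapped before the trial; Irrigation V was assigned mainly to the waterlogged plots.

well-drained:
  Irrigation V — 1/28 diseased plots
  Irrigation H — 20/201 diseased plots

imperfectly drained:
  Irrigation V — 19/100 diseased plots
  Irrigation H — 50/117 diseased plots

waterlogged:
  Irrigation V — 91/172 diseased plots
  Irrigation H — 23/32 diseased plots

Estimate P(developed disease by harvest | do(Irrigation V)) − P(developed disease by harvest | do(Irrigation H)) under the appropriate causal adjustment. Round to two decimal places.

-0.16

Since field drainage is a pre-existing factor (not a product of the irrigation) and it affects the outcome on its own, it is a confounder. The stratified rates, not the pooled rate, identify the causal effect.
Adjusting over the population distribution of field drainage: 0.352·(0.036−0.100) + 0.334·(0.190−0.427) + 0.314·(0.529−0.719) = -0.161.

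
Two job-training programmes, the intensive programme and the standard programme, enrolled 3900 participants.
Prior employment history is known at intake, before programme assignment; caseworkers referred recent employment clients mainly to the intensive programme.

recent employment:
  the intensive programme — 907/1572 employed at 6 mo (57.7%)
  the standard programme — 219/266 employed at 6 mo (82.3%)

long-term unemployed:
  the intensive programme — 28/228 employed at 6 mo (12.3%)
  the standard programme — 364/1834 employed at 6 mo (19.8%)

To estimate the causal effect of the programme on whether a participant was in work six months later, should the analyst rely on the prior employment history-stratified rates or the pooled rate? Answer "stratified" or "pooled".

The imbalance in prior employment history arose from how participants were allocated, not from anything the programme did; and prior employment history independently affects the outcome. The pooled gap is confounded — condition on prior employment history.
Within each level — recent employment: 57.7% vs 82.3%; long-term unemployed: 12.3% vs 19.8% — the standard programme is higher every time.

stratified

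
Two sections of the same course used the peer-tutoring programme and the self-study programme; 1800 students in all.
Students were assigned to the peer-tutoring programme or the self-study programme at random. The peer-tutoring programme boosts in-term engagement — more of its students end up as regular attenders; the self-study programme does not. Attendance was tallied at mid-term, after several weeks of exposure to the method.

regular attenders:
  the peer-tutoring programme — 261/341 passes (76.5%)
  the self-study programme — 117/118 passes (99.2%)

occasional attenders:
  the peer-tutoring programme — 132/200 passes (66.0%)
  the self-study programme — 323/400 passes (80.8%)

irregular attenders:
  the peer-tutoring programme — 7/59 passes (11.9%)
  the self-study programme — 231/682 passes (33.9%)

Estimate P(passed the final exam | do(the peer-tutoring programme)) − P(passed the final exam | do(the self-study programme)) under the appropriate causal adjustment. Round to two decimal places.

+0.11

Within every mid-term attendance level the self-study programme has the higher rate, yet pooled the peer-tutoring programme does — Simpson's reversal.
Mid-term attendance here is a post-treatment variable shaped by the teaching method; conditioning on it would introduce bias rather than remove it. The overall comparison is the causal one.
The causal difference is the pooled difference: 0.667 − 0.559 = +0.107.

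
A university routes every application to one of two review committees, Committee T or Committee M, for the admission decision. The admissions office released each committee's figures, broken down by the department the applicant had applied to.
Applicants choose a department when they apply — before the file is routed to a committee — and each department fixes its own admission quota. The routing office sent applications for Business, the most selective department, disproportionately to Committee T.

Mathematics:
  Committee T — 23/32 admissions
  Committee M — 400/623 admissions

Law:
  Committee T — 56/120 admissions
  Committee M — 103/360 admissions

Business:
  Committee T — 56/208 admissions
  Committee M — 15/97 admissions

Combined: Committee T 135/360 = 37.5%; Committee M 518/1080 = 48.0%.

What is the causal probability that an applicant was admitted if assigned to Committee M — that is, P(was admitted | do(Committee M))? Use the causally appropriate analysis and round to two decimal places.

0.42

Nothing the review committee does changes department; the imbalance is an allocation artefact. With department also predicting the outcome, the pooled figure is confounded, and the within-stratum comparison is the causal one.
Standardising Committee M to the population department mix: 0.455·400/623 + 0.333·103/360 + 0.212·15/97 = 0.420.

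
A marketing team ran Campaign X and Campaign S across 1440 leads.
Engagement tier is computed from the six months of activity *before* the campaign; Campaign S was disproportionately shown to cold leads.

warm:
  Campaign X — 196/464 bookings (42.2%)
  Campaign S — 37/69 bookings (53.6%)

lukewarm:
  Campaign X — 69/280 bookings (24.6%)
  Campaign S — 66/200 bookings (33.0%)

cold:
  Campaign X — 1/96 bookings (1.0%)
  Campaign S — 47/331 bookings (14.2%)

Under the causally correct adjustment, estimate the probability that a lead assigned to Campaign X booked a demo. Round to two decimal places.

0.24

Engagement tier satisfies the back-door criterion: it is not a descendant of the campaign, and it blocks the spurious path from campaign to outcome. Adjusting for it (i.e., using the within-engagement tier rates) gives the causal effect.
Standardising Campaign X to the population engagement tier mix: 0.370·196/464 + 0.333·69/280 + 0.297·1/96 = 0.242.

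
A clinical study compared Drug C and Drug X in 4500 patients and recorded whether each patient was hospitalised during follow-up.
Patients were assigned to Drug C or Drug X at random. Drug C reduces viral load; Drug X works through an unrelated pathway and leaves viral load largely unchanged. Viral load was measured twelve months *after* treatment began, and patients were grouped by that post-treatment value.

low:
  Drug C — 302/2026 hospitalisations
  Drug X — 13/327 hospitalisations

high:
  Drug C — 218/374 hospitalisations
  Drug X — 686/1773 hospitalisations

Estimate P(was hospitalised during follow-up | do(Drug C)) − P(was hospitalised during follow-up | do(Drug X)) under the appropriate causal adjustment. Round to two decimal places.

-0.12

Because the drug influences viral load, viral load is a post-treatment mediator, not a confounder. Stratifying on it would bias the estimate; the causal effect is the crude pooled difference.
The causal difference is the pooled difference: 0.217 − 0.333 = -0.116.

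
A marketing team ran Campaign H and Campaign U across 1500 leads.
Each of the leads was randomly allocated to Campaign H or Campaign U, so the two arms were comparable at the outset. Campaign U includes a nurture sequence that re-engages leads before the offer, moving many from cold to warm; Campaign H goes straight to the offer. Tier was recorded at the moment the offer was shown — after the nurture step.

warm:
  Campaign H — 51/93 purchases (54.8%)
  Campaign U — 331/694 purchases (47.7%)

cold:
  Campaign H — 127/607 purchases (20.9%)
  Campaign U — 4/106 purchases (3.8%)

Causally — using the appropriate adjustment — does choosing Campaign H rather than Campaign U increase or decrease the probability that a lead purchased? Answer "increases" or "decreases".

decreases

Within every engagement tier level Campaign H has the higher rate, yet pooled Campaign U does — Simpson's reversal.
The distribution of engagement tier is itself part of what the campaign does — it is an intermediate outcome. Holding it fixed would remove that part of the effect; the total effect is the pooled difference.
Pooled: Campaign H 25.4% vs Campaign U 41.9%; Campaign U is higher overall.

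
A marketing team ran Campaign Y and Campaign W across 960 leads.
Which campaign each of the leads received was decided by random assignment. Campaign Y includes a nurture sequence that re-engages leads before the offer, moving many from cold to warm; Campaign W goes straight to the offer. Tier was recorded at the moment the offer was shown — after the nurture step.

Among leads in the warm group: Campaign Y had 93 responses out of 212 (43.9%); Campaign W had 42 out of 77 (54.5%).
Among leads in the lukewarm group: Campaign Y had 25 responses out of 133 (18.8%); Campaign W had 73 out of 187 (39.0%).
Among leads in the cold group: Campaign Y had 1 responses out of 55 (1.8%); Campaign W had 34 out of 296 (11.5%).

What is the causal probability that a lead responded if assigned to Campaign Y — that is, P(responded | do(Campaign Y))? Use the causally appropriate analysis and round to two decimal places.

Engagement tier lies on the pathway campaign → engagement tier → outcome, so adjusting for it blocks the indirect effect. For the total causal effect of campaign, use the unadjusted pooled rates.
So P(outcome | do(Campaign Y)) is just the pooled rate for Campaign Y: 119/400 = 0.297.

0.30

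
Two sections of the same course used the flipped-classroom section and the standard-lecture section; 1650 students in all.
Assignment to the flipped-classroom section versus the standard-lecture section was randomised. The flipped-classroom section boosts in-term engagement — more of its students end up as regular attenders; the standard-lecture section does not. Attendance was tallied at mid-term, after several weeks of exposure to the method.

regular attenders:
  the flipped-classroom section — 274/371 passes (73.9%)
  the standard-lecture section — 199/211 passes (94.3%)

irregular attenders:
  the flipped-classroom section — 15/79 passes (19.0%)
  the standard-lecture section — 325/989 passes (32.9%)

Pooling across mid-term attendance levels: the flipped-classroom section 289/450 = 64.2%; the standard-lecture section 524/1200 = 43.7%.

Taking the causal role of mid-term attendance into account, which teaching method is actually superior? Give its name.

Mid-term attendance lies on the pathway teaching method → mid-term attendance → outcome, so adjusting for it blocks the indirect effect. For the total causal effect of teaching method, use the unadjusted pooled rates.
Pooled: the flipped-classroom section 64.2% vs the standard-lecture section 43.7%; the flipped-classroom section is higher overall.

the flipped-classroom section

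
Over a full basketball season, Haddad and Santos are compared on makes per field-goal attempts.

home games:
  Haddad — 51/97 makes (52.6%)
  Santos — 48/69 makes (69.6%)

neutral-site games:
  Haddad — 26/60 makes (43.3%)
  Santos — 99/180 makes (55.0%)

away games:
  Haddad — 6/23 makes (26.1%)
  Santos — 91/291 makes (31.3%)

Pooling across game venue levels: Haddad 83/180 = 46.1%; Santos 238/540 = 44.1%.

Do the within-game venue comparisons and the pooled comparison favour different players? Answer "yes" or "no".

yes

Within each game venue level (home games 52.6% vs 69.6%; neutral-site games 43.3% vs 55.0%; away games 26.1% vs 31.3%), Santos has the higher rate every time. Pooled: 46.1% vs 44.1% — Haddad has the higher rate overall. The two comparisons disagree.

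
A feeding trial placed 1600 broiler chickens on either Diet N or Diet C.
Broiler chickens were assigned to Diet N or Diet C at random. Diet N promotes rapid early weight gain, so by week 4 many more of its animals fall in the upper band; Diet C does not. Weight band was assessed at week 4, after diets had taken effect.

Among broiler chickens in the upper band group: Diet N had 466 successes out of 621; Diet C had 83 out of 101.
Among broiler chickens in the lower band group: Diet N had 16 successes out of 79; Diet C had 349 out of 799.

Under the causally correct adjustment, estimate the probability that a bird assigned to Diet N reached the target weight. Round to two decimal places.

Within every week-4 weight band level Diet C has the higher rate, yet pooled Diet N does — Simpson's reversal.
Because the diet influences week-4 weight band, week-4 weight band is a post-treatment mediator, not a confounder. Stratifying on it would bias the estimate; the causal effect is the crude pooled difference.
So P(outcome | do(Diet N)) is just the pooled rate for Diet N: 482/700 = 0.689.

0.69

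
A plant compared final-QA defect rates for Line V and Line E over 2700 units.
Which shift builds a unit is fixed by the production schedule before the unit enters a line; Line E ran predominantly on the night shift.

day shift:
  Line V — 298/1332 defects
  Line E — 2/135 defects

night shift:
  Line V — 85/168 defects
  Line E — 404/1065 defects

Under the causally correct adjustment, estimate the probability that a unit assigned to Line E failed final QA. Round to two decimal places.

Here shift is a common cause — it drives both which line a case falls under and the outcome. The crude comparison mixes populations; the stratum-specific rates are the causally relevant ones.
Standardising Line E to the population shift mix: 0.543·2/135 + 0.457·404/1065 = 0.181.

0.18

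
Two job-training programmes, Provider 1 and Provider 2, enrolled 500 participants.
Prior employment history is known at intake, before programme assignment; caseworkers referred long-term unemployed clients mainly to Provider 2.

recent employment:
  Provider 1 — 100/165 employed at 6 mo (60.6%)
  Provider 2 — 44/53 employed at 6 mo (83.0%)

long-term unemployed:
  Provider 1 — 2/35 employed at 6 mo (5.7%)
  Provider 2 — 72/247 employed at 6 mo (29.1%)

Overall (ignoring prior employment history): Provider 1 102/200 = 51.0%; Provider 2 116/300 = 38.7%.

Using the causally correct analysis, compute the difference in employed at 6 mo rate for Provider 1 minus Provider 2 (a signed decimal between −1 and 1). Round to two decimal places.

The prior employment history-specific comparison favours Provider 2 throughout, but the pooled figures favour Provider 1. The question is whether to condition on prior employment history.
Prior employment history satisfies the back-door criterion: it is not a descendant of the programme, and it blocks the spurious path from programme to outcome. Adjusting for it (i.e., using the within-prior employment history rates) gives the causal effect.
Adjusting over the population distribution of prior employment history: 0.436·(0.606−0.830) + 0.564·(0.057−0.291) = -0.230.

-0.23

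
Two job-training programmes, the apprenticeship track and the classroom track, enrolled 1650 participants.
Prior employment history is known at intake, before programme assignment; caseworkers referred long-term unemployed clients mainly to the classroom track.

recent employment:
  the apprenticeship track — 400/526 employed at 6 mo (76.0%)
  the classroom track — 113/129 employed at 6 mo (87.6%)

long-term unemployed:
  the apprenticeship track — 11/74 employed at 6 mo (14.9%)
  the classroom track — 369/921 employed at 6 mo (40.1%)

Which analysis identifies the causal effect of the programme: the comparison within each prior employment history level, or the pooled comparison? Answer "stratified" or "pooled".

stratified

Prior employment history satisfies the back-door criterion: it is not a descendant of the programme, and it blocks the spurious path from programme to outcome. Adjusting for it (i.e., using the within-prior employment history rates) gives the causal effect.
Within each level — recent employment: 76.0% vs 87.6%; long-term unemployed: 14.9% vs 40.1% — the classroom track is higher every time.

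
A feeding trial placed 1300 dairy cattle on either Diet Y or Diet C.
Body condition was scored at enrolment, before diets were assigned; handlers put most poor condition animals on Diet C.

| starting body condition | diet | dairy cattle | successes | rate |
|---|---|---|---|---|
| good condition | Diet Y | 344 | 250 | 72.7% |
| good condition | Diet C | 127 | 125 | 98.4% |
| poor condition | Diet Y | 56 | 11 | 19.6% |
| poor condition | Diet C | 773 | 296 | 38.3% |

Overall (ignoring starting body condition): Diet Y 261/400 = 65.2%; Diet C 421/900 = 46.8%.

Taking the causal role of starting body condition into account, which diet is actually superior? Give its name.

Diet C

The starting body condition-specific comparison favours Diet C throughout, but the pooled figures favour Diet Y. The question is whether to condition on starting body condition.
The imbalance in starting body condition arose from how dairy cattle were allocated, not from anything the diet did; and starting body condition independently affects the outcome. The pooled gap is confounded — condition on starting body condition.
Within each level — good condition: 72.7% vs 98.4%; poor condition: 19.6% vs 38.3% — Diet C is higher every time.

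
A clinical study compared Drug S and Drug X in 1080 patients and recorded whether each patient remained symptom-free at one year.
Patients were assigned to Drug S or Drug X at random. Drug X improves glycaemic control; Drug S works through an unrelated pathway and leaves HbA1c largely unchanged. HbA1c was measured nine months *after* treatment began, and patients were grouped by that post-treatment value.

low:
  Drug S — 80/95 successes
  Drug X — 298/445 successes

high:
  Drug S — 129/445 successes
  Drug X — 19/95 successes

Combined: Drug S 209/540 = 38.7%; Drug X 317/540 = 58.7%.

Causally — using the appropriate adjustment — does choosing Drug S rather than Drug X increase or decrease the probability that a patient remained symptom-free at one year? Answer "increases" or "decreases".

decreases

Drug S is higher inside every HbA1c stratum but Drug X is higher in aggregate. Whether to stratify depends on how HbA1c relates to the drug.
Stratifying would compare drugs among patients the drugs themselves sorted into HbA1c groups — a form of selection on an intermediate. The unconditioned pooled rates give the total causal effect.
Pooled: Drug S 38.7% vs Drug X 58.7%; Drug X is higher overall.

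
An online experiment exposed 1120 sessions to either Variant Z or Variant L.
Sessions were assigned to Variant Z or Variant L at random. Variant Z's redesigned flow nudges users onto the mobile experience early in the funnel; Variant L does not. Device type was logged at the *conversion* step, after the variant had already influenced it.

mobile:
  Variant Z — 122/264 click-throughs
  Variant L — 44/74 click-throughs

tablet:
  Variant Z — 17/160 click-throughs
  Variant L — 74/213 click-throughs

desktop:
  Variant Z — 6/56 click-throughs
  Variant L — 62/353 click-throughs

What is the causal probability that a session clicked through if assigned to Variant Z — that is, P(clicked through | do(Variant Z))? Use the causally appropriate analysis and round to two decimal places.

The stratified and pooled comparisons disagree (Variant L wins within each device type; Variant Z wins overall), so the answer turns on the causal role of device type.
Device type is recorded after the variant and is itself shifted by it — it sits on the causal path from variant to outcome. Conditioning on a mediator would strip out part of the effect we want; the pooled comparison gives the total causal effect.
So P(outcome | do(Variant Z)) is just the pooled rate for Variant Z: 145/480 = 0.302.

0.30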